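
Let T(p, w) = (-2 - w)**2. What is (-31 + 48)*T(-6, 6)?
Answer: 1088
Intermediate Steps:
(-31 + 48)*T(-6, 6) = (-31 + 48)*(2 + 6)**2 = 17*8**2 = 17*64 = 1088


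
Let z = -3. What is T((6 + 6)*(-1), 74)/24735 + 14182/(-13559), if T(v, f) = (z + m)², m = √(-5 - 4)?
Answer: -2026/1937 - 6*I/8245 ≈ -1.0459 - 0.00072771*I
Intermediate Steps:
m = 3*I (m = √(-9) = 3*I ≈ 3.0*I)
T(v, f) = (-3 + 3*I)²
T((6 + 6)*(-1), 74)/24735 + 14182/(-13559) = -18*I/24735 + 14182/(-13559) = -18*I*(1/24735) + 14182*(-1/13559) = -6*I/8245 - 2026/1937 = -2026/1937 - 6*I/8245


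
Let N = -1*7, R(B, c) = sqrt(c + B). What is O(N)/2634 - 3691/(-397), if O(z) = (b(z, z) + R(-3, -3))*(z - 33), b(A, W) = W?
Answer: 4916627/522849 - 20*I*sqrt(6)/1317 ≈ 9.4035 - 0.037198*I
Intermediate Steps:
R(B, c) = sqrt(B + c)
N = -7
O(z) = (-33 + z)*(z + I*sqrt(6)) (O(z) = (z + sqrt(-3 - 3))*(z - 33) = (z + sqrt(-6))*(-33 + z) = (z + I*sqrt(6))*(-33 + z) = (-33 + z)*(z + I*sqrt(6)))
O(N)/2634 - 3691/(-397) = ((-7)**2 - 33*(-7) - 33*I*sqrt(6) + I*(-7)*sqrt(6))/2634 - 3691/(-397) = (49 + 231 - 33*I*sqrt(6) - 7*I*sqrt(6))*(1/2634) - 3691*(-1/397) = (280 - 40*I*sqrt(6))*(1/2634) + 3691/397 = (140/1317 - 20*I*sqrt(6)/1317) + 3691/397 = 4916627/522849 - 20*I*sqrt(6)/1317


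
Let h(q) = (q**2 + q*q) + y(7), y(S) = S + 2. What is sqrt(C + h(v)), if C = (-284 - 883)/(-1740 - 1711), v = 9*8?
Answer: sqrt(123587881494)/3451 ≈ 101.87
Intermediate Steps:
y(S) = 2 + S
v = 72
h(q) = 9 + 2*q**2 (h(q) = (q**2 + q*q) + (2 + 7) = (q**2 + q**2) + 9 = 2*q**2 + 9 = 9 + 2*q**2)
C = 1167/3451 (C = -1167/(-3451) = -1167*(-1/3451) = 1167/3451 ≈ 0.33816)
sqrt(C + h(v)) = sqrt(1167/3451 + (9 + 2*72**2)) = sqrt(1167/3451 + (9 + 2*5184)) = sqrt(1167/3451 + (9 + 10368)) = sqrt(1167/3451 + 10377) = sqrt(35812194/3451) = sqrt(123587881494)/3451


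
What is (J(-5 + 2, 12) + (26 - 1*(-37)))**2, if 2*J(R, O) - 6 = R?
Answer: 16641/4 ≈ 4160.3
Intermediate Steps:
J(R, O) = 3 + R/2
(J(-5 + 2, 12) + (26 - 1*(-37)))**2 = ((3 + (-5 + 2)/2) + (26 - 1*(-37)))**2 = ((3 + (1/2)*(-3)) + (26 + 37))**2 = ((3 - 3/2) + 63)**2 = (3/2 + 63)**2 = (129/2)**2 = 16641/4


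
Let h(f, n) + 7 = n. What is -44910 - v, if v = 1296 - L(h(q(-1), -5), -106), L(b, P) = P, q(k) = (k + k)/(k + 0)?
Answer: -46312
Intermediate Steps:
q(k) = 2 (q(k) = (2*k)/k = 2)
h(f, n) = -7 + n
v = 1402 (v = 1296 - 1*(-106) = 1296 + 106 = 1402)
-44910 - v = -44910 - 1*1402 = -44910 - 1402 = -46312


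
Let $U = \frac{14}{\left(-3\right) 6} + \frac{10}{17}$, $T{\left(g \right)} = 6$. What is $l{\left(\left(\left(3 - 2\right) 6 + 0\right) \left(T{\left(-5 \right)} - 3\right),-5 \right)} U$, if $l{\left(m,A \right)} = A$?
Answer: $\frac{145}{153} \approx 0.94771$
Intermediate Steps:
$U = - \frac{29}{153}$ ($U = \frac{14}{-18} + 10 \cdot \frac{1}{17} = 14 \left(- \frac{1}{18}\right) + \frac{10}{17} = - \frac{7}{9} + \frac{10}{17} = - \frac{29}{153} \approx -0.18954$)
$l{\left(\left(\left(3 - 2\right) 6 + 0\right) \left(T{\left(-5 \right)} - 3\right),-5 \right)} U = \left(-5\right) \left(- \frac{29}{153}\right) = \frac{145}{153}$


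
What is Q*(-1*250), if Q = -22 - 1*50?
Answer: 18000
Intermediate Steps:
Q = -72 (Q = -22 - 50 = -72)
Q*(-1*250) = -(-72)*250 = -72*(-250) = 18000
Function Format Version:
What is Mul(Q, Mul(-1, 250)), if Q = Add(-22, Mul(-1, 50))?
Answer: 18000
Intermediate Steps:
Q = -72 (Q = Add(-22, -50) = -72)
Mul(Q, Mul(-1, 250)) = Mul(-72, Mul(-1, 250)) = Mul(-72, -250) = 18000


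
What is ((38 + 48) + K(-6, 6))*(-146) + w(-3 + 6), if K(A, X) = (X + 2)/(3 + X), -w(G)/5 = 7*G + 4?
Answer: -115297/9 ≈ -12811.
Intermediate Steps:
w(G) = -20 - 35*G (w(G) = -5*(7*G + 4) = -5*(4 + 7*G) = -20 - 35*G)
K(A, X) = (2 + X)/(3 + X)
((38 + 48) + K(-6, 6))*(-146) + w(-3 + 6) = ((38 + 48) + (2 + 6)/(3 + 6))*(-146) + (-20 - 35*(-3 + 6)) = (86 + 8/9)*(-146) + (-20 - 35*3) = (86 + (⅑)*8)*(-146) + (-20 - 105) = (86 + 8/9)*(-146) - 125 = (782/9)*(-146) - 125 = -114172/9 - 125 = -115297/9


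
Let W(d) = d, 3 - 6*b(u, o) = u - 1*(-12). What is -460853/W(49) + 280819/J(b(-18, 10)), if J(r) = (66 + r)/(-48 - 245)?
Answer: -8125651921/6615 ≈ -1.2284e+6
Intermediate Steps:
b(u, o) = -3/2 - u/6 (b(u, o) = ½ - (u - 1*(-12))/6 = ½ - (u + 12)/6 = ½ - (12 + u)/6 = ½ + (-2 - u/6) = -3/2 - u/6)
J(r) = -66/293 - r/293 (J(r) = (66 + r)/(-293) = (66 + r)*(-1/293) = -66/293 - r/293)
-460853/W(49) + 280819/J(b(-18, 10)) = -460853/49 + 280819/(-66/293 - (-3/2 - ⅙*(-18))/293) = -460853*1/49 + 280819/(-66/293 - (-3/2 + 3)/293) = -460853/49 + 280819/(-66/293 - 1/293*3/2) = -460853/49 + 280819/(-66/293 - 3/586) = -460853/49 + 280819/(-135/586) = -460853/49 + 280819*(-586/135) = -460853/49 - 164559934/135 = -8125651921/6615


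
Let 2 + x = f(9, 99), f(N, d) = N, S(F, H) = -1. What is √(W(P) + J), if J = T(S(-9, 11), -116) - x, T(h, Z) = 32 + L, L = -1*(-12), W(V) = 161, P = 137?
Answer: 3*√22 ≈ 14.071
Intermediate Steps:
L = 12
T(h, Z) = 44 (T(h, Z) = 32 + 12 = 44)
x = 7 (x = -2 + 9 = 7)
J = 37 (J = 44 - 1*7 = 44 - 7 = 37)
√(W(P) + J) = √(161 + 37) = √198 = 3*√22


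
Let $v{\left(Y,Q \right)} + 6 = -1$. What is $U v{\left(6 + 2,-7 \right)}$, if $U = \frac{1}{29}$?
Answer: $- \frac{7}{29} \approx -0.24138$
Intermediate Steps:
$v{\left(Y,Q \right)} = -7$ ($v{\left(Y,Q \right)} = -6 - 1 = -7$)
$U = \frac{1}{29} \approx 0.034483$
$U v{\left(6 + 2,-7 \right)} = \frac{1}{29} \left(-7\right) = - \frac{7}{29}$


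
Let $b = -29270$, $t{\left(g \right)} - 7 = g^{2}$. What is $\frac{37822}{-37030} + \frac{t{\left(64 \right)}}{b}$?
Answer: $- \frac{125898403}{108386810} \approx -1.1616$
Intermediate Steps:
$t{\left(g \right)} = 7 + g^{2}$
$\frac{37822}{-37030} + \frac{t{\left(64 \right)}}{b} = \frac{37822}{-37030} + \frac{7 + 64^{2}}{-29270} = 37822 \left(- \frac{1}{37030}\right) + \left(7 + 4096\right) \left(- \frac{1}{29270}\right) = - \frac{18911}{18515} + 4103 \left(- \frac{1}{29270}\right) = - \frac{18911}{18515} - \frac{4103}{29270} = - \frac{125898403}{108386810}$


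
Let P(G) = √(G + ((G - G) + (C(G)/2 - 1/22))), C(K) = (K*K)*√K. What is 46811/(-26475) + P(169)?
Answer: -46811/26475 + √22483670/11 ≈ 429.29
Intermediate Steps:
C(K) = K^(5/2) (C(K) = K²*√K = K^(5/2))
P(G) = √(-1/22 + G + G^(5/2)/2) (P(G) = √(G + ((G - G) + (G^(5/2)/2 - 1/22))) = √(G + (0 + (G^(5/2)*(½) - 1*1/22))) = √(G + (0 + (G^(5/2)/2 - 1/22))) = √(G + (0 + (-1/22 + G^(5/2)/2))) = √(G + (-1/22 + G^(5/2)/2)) = √(-1/22 + G + G^(5/2)/2))
46811/(-26475) + P(169) = 46811/(-26475) + √(-22 + 242*169^(5/2) + 484*169)/22 = 46811*(-1/26475) + √(-22 + 242*371293 + 81796)/22 = -46811/26475 + √(-22 + 89852906 + 81796)/22 = -46811/26475 + √89934680/22 = -46811/26475 + (2*√22483670)/22 = -46811/26475 + √22483670/11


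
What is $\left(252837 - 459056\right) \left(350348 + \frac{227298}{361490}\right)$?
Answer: $- \frac{13058563063331071}{180745} \approx -7.2249 \cdot 10^{10}$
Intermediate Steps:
$\left(252837 - 459056\right) \left(350348 + \frac{227298}{361490}\right) = - 206219 \left(350348 + 227298 \cdot \frac{1}{361490}\right) = - 206219 \left(350348 + \frac{113649}{180745}\right) = \left(-206219\right) \frac{63323762909}{180745} = - \frac{13058563063331071}{180745}$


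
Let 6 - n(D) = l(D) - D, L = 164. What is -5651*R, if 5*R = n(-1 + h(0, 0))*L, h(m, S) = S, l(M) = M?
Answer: -5560584/5 ≈ -1.1121e+6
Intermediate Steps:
n(D) = 6 (n(D) = 6 - (D - D) = 6 - 1*0 = 6 + 0 = 6)
R = 984/5 (R = (6*164)/5 = (⅕)*984 = 984/5 ≈ 196.80)
-5651*R = -5651*984/5 = -5560584/5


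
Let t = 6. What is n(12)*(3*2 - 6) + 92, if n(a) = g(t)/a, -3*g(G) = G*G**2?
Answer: 92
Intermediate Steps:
g(G) = -G**3/3 (g(G) = -G*G**2/3 = -G**3/3)
n(a) = -72/a (n(a) = (-1/3*6**3)/a = (-1/3*216)/a = -72/a)
n(12)*(3*2 - 6) + 92 = (-72/12)*(3*2 - 6) + 92 = (-72*1/12)*(6 - 6) + 92 = -6*0 + 92 = 0 + 92 = 92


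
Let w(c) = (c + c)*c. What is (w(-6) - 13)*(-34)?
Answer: -2006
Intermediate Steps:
w(c) = 2*c**2 (w(c) = (2*c)*c = 2*c**2)
(w(-6) - 13)*(-34) = (2*(-6)**2 - 13)*(-34) = (2*36 - 13)*(-34) = (72 - 13)*(-34) = 59*(-34) = -2006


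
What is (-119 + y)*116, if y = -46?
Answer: -19140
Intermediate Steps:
(-119 + y)*116 = (-119 - 46)*116 = -165*116 = -19140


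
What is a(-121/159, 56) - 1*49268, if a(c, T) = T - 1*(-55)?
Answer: -49157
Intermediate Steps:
a(c, T) = 55 + T (a(c, T) = T + 55 = 55 + T)
a(-121/159, 56) - 1*49268 = (55 + 56) - 1*49268 = 111 - 49268 = -49157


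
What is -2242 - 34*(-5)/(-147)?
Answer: -329744/147 ≈ -2243.2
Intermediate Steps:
-2242 - 34*(-5)/(-147) = -2242 - (-170)*(-1)/147 = -2242 - 1*170/147 = -2242 - 170/147 = -329744/147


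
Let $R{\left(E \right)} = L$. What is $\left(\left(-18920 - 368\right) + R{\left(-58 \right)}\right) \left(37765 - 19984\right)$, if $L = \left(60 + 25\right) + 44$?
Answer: $-340666179$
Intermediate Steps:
$L = 129$ ($L = 85 + 44 = 129$)
$R{\left(E \right)} = 129$
$\left(\left(-18920 - 368\right) + R{\left(-58 \right)}\right) \left(37765 - 19984\right) = \left(\left(-18920 - 368\right) + 129\right) \left(37765 - 19984\right) = \left(-19288 + 129\right) \left(37765 - 19984\right) = - 19159 \left(37765 - 19984\right) = \left(-19159\right) 17781 = -340666179$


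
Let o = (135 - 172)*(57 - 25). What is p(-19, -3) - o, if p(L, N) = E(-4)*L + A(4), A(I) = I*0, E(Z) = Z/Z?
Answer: 1165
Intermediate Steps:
E(Z) = 1
o = -1184 (o = -37*32 = -1184)
A(I) = 0
p(L, N) = L (p(L, N) = 1*L + 0 = L + 0 = L)
p(-19, -3) - o = -19 - 1*(-1184) = -19 + 1184 = 1165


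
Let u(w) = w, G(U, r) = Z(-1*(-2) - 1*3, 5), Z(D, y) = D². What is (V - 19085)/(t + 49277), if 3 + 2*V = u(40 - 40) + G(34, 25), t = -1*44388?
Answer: -19086/4889 ≈ -3.9039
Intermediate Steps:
t = -44388
G(U, r) = 1 (G(U, r) = (-1*(-2) - 1*3)² = (2 - 3)² = (-1)² = 1)
V = -1 (V = -3/2 + ((40 - 40) + 1)/2 = -3/2 + (0 + 1)/2 = -3/2 + (½)*1 = -3/2 + ½ = -1)
(V - 19085)/(t + 49277) = (-1 - 19085)/(-44388 + 49277) = -19086/4889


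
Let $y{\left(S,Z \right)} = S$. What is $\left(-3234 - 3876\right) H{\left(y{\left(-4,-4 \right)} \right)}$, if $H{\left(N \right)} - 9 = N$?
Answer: $-35550$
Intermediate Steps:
$H{\left(N \right)} = 9 + N$
$\left(-3234 - 3876\right) H{\left(y{\left(-4,-4 \right)} \right)} = \left(-3234 - 3876\right) \left(9 - 4\right) = \left(-7110\right) 5 = -35550$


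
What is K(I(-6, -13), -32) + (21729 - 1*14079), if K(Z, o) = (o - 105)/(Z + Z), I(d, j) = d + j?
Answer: 290837/38 ≈ 7653.6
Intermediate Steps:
K(Z, o) = (-105 + o)/(2*Z) (K(Z, o) = (-105 + o)/((2*Z)) = (-105 + o)*(1/(2*Z)) = (-105 + o)/(2*Z))
K(I(-6, -13), -32) + (21729 - 1*14079) = (-105 - 32)/(2*(-6 - 13)) + (21729 - 1*14079) = (1/2)*(-137)/(-19) + (21729 - 14079) = (1/2)*(-1/19)*(-137) + 7650 = 137/38 + 7650 = 290837/38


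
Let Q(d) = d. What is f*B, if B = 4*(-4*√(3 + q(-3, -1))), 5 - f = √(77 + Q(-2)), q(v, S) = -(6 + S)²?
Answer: 80*I*(√66 - √22) ≈ 274.69*I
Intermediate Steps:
f = 5 - 5*√3 (f = 5 - √(77 - 2) = 5 - √75 = 5 - 5*√3 ≈ -3.6603)
B = -16*I*√22 (B = 4*(-4*√(3 - (6 - 1)²)) = 4*(-4*√(3 - 1*5²)) = 4*(-4*√(3 - 1*25)) = 4*(-4*√(3 - 25)) = 4*(-4*I*√22) = -16*I*√22 ≈ -75.047*I)
f*B = (5 - 5*√3)*(-16*I*√22) = -16*I*√22*(5 - 5*√3)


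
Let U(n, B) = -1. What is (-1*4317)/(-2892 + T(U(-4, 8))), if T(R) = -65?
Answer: 4317/2957 ≈ 1.4599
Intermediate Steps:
(-1*4317)/(-2892 + T(U(-4, 8))) = (-1*4317)/(-2892 - 65) = -4317/(-2957) = -4317*(-1/2957) = 4317/2957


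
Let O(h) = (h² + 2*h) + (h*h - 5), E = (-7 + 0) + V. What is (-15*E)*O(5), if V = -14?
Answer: 17325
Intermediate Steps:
E = -21 (E = (-7 + 0) - 14 = -7 - 14 = -21)
O(h) = -5 + 2*h + 2*h² (O(h) = (h² + 2*h) + (h² - 5) = (h² + 2*h) + (-5 + h²) = -5 + 2*h + 2*h²)
(-15*E)*O(5) = (-15*(-21))*(-5 + 2*5 + 2*5²) = 315*(-5 + 10 + 2*25) = 315*(-5 + 10 + 50) = 315*55 = 17325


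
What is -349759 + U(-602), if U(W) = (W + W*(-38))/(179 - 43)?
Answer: -23772475/68 ≈ -3.4960e+5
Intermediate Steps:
U(W) = -37*W/136 (U(W) = (W - 38*W)/136 = -37*W*(1/136) = -37*W/136)
-349759 + U(-602) = -349759 - 37/136*(-602) = -349759 + 11137/68 = -23772475/68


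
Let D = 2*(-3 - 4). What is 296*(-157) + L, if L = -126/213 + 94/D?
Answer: -23100215/497 ≈ -46479.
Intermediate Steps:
D = -14 (D = 2*(-7) = -14)
L = -3631/497 (L = -126/213 + 94/(-14) = -126*1/213 + 94*(-1/14) = -42/71 - 47/7 = -3631/497 ≈ -7.3058)
296*(-157) + L = 296*(-157) - 3631/497 = -46472 - 3631/497 = -23100215/497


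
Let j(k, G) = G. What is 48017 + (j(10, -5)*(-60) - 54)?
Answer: 48263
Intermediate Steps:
48017 + (j(10, -5)*(-60) - 54) = 48017 + (-5*(-60) - 54) = 48017 + (300 - 54) = 48017 + 246 = 48263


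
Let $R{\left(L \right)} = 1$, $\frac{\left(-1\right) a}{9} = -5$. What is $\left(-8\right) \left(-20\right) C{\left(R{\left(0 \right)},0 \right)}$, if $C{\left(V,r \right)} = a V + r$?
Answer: $7200$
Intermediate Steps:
$a = 45$ ($a = \left(-9\right) \left(-5\right) = 45$)
$C{\left(V,r \right)} = r + 45 V$ ($C{\left(V,r \right)} = 45 V + r = r + 45 V$)
$\left(-8\right) \left(-20\right) C{\left(R{\left(0 \right)},0 \right)} = \left(-8\right) \left(-20\right) \left(0 + 45 \cdot 1\right) = 160 \left(0 + 45\right) = 160 \cdot 45 = 7200$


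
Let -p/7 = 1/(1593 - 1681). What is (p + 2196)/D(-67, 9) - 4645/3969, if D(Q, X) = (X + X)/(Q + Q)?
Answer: -5710514245/349272 ≈ -16350.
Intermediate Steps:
D(Q, X) = X/Q (D(Q, X) = (2*X)/((2*Q)) = (2*X)*(1/(2*Q)) = X/Q)
p = 7/88 (p = -7/(1593 - 1681) = -7/(-88) = -7*(-1/88) = 7/88 ≈ 0.079545)
(p + 2196)/D(-67, 9) - 4645/3969 = (7/88 + 2196)/((9/(-67))) - 4645/3969 = 193255/(88*((9*(-1/67)))) - 4645*1/3969 = 193255/(88*(-9/67)) - 4645/3969 = (193255/88)*(-67/9) - 4645/3969 = -12948085/792 - 4645/3969 = -5710514245/349272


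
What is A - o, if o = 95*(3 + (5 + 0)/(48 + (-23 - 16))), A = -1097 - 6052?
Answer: -67381/9 ≈ -7486.8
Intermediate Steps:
A = -7149
o = 3040/9 (o = 95*(3 + 5/(48 - 39)) = 95*(3 + 5/9) = 95*(32/9) = 3040/9 ≈ 337.78)
A - o = -7149 - 1*3040/9 = -7149 - 3040/9 = -67381/9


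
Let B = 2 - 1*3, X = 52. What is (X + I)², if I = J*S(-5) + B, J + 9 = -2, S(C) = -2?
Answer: 5329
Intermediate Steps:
J = -11 (J = -9 - 2 = -11)
B = -1 (B = 2 - 3 = -1)
I = 21 (I = -11*(-2) - 1 = 22 - 1 = 21)
(X + I)² = (52 + 21)² = 73² = 5329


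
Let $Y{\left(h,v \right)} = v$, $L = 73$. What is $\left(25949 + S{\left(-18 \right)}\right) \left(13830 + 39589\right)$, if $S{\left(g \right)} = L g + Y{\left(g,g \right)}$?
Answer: $1315015523$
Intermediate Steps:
$S{\left(g \right)} = 74 g$ ($S{\left(g \right)} = 73 g + g = 74 g$)
$\left(25949 + S{\left(-18 \right)}\right) \left(13830 + 39589\right) = \left(25949 + 74 \left(-18\right)\right) \left(13830 + 39589\right) = \left(25949 - 1332\right) 53419 = 24617 \cdot 53419 = 1315015523$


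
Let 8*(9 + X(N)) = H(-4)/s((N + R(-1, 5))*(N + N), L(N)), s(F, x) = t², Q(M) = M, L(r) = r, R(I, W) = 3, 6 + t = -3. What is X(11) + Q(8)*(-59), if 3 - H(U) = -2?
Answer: -311683/648 ≈ -480.99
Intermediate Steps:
t = -9 (t = -6 - 3 = -9)
H(U) = 5 (H(U) = 3 - 1*(-2) = 3 + 2 = 5)
s(F, x) = 81 (s(F, x) = (-9)² = 81)
X(N) = -5827/648 (X(N) = -9 + (5/81)/8 = -9 + (5*(1/81))/8 = -9 + (⅛)*(5/81) = -9 + 5/648 = -5827/648)
X(11) + Q(8)*(-59) = -5827/648 + 8*(-59) = -5827/648 - 472 = -311683/648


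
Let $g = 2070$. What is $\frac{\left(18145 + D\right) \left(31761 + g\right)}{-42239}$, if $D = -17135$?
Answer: $- \frac{34169310}{42239} \approx -808.95$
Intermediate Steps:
$\frac{\left(18145 + D\right) \left(31761 + g\right)}{-42239} = \frac{\left(18145 - 17135\right) \left(31761 + 2070\right)}{-42239} = 1010 \cdot 33831 \left(- \frac{1}{42239}\right) = 34169310 \left(- \frac{1}{42239}\right) = - \frac{34169310}{42239}$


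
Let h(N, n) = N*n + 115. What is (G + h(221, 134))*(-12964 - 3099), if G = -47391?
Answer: 283704706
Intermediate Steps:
h(N, n) = 115 + N*n
(G + h(221, 134))*(-12964 - 3099) = (-47391 + (115 + 221*134))*(-12964 - 3099) = (-47391 + (115 + 29614))*(-16063) = (-47391 + 29729)*(-16063) = -17662*(-16063) = 283704706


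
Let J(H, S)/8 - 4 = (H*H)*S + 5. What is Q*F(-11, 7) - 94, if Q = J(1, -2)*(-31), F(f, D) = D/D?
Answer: -1830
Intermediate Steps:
F(f, D) = 1
J(H, S) = 72 + 8*S*H**2 (J(H, S) = 32 + 8*((H*H)*S + 5) = 32 + 8*(H**2*S + 5) = 32 + 8*(S*H**2 + 5) = 32 + 8*(5 + S*H**2) = 32 + (40 + 8*S*H**2) = 72 + 8*S*H**2)
Q = -1736 (Q = (72 + 8*(-2)*1**2)*(-31) = (72 + 8*(-2)*1)*(-31) = (72 - 16)*(-31) = 56*(-31) = -1736)
Q*F(-11, 7) - 94 = -1736*1 - 94 = -1736 - 94 = -1830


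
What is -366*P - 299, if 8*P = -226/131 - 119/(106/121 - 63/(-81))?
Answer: 2898997325/943724 ≈ 3071.9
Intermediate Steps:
P = -17383447/1887448 (P = (-226/131 - 119/(106/121 - 63/(-81)))/8 = (-226*1/131 - 119/(106*(1/121) - 63*(-1/81)))/8 = (-226/131 - 119/(106/121 + 7/9))/8 = (-226/131 - 119/1801/1089)/8 = (-226/131 - 119*1089/1801)/8 = (-226/131 - 129591/1801)/8 = (⅛)*(-17383447/235931) = -17383447/1887448 ≈ -9.2100)
-366*P - 299 = -366*(-17383447/1887448) - 299 = 3181170801/943724 - 299 = 2898997325/943724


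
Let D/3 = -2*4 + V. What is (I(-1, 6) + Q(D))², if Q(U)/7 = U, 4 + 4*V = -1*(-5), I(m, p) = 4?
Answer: 403225/16 ≈ 25202.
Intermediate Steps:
V = ¼ (V = -1 + (-1*(-5))/4 = -1 + (¼)*5 = -1 + 5/4 = ¼ ≈ 0.25000)
D = -93/4 (D = 3*(-2*4 + ¼) = 3*(-8 + ¼) = 3*(-31/4) = -93/4 ≈ -23.250)
Q(U) = 7*U
(I(-1, 6) + Q(D))² = (4 + 7*(-93/4))² = (4 - 651/4)² = (-635/4)² = 403225/16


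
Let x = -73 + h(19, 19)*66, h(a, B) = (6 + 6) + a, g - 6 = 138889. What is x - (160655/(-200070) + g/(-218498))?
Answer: 4315618953881/2185744743 ≈ 1974.4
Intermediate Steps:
g = 138895 (g = 6 + 138889 = 138895)
h(a, B) = 12 + a
x = 1973 (x = -73 + (12 + 19)*66 = -73 + 31*66 = -73 + 2046 = 1973)
x - (160655/(-200070) + g/(-218498)) = 1973 - (160655/(-200070) + 138895/(-218498)) = 1973 - (160655*(-1/200070) + 138895*(-1/218498)) = 1973 - (-32131/40014 - 138895/218498) = 1973 - 1*(-3144575942/2185744743) = 1973 + 3144575942/2185744743 = 4315618953881/2185744743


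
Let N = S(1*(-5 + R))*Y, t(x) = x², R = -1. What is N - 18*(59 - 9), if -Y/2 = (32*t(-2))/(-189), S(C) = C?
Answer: -57212/63 ≈ -908.13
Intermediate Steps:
Y = 256/189 (Y = -2*32*(-2)²/(-189) = -2*32*4*(-1)/189 = -256*(-1)/189 = -2*(-128/189) = 256/189 ≈ 1.3545)
N = -512/63 (N = (1*(-5 - 1))*(256/189) = (1*(-6))*(256/189) = -6*256/189 = -512/63 ≈ -8.1270)
N - 18*(59 - 9) = -512/63 - 18*(59 - 9) = -512/63 - 18*50 = -512/63 - 1*900 = -512/63 - 900 = -57212/63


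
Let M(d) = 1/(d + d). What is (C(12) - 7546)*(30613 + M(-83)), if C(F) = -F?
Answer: -19203959703/83 ≈ -2.3137e+8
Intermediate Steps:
M(d) = 1/(2*d)
(C(12) - 7546)*(30613 + M(-83)) = (-1*12 - 7546)*(30613 + (1/2)/(-83)) = (-12 - 7546)*(30613 + (1/2)*(-1/83)) = -7558*(30613 - 1/166) = -7558*5081757/166 = -19203959703/83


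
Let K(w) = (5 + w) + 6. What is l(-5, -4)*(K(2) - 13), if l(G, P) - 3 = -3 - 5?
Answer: 0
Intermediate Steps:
l(G, P) = -5 (l(G, P) = 3 + (-3 - 5) = 3 - 8 = -5)
K(w) = 11 + w
l(-5, -4)*(K(2) - 13) = -5*((11 + 2) - 13) = -5*(13 - 13) = -5*0 = 0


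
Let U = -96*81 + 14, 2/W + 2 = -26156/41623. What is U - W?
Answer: -424547539/54701 ≈ -7761.2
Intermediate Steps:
W = -41623/54701 (W = 2/(-2 - 26156/41623) = 2/(-109402/41623) = 2*(-41623/109402) = -41623/54701 ≈ -0.76092)
U = -7762 (U = -7776 + 14 = -7762)
U - W = -7762 - 1*(-41623/54701) = -7762 + 41623/54701 = -424547539/54701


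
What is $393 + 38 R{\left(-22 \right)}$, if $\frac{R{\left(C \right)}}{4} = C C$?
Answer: $73961$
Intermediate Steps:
$R{\left(C \right)} = 4 C^{2}$ ($R{\left(C \right)} = 4 C C = 4 C^{2}$)
$393 + 38 R{\left(-22 \right)} = 393 + 38 \cdot 4 \left(-22\right)^{2} = 393 + 38 \cdot 4 \cdot 484 = 393 + 38 \cdot 1936 = 393 + 73568 = 73961$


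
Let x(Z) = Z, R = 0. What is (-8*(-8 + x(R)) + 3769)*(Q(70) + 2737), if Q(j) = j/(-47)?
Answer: 492804977/47 ≈ 1.0485e+7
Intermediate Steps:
Q(j) = -j/47 (Q(j) = j*(-1/47) = -j/47)
(-8*(-8 + x(R)) + 3769)*(Q(70) + 2737) = (-8*(-8 + 0) + 3769)*(-1/47*70 + 2737) = (-8*(-8) + 3769)*(-70/47 + 2737) = (64 + 3769)*(128569/47) = 3833*(128569/47) = 492804977/47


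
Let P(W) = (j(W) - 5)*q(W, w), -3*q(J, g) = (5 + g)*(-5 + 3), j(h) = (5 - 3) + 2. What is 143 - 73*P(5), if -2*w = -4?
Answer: 1451/3 ≈ 483.67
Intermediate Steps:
w = 2 (w = -½*(-4) = 2)
j(h) = 4 (j(h) = 2 + 2 = 4)
q(J, g) = 10/3 + 2*g/3 (q(J, g) = -(5 + g)*(-5 + 3)/3 = -(5 + g)*(-2)/3 = -(-10 - 2*g)/3 = 10/3 + 2*g/3)
P(W) = -14/3 (P(W) = (4 - 5)*(10/3 + (⅔)*2) = -(10/3 + 4/3) = -1*14/3 = -14/3)
143 - 73*P(5) = 143 - 73*(-14/3) = 143 + 1022/3 = 1451/3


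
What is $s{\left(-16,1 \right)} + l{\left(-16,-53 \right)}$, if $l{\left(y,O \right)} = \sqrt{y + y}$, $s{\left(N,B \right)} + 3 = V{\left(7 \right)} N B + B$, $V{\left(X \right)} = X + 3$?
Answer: $-162 + 4 i \sqrt{2} \approx -162.0 + 5.6569 i$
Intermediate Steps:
$V{\left(X \right)} = 3 + X$
$s{\left(N,B \right)} = -3 + B + 10 B N$ ($s{\left(N,B \right)} = -3 + \left(\left(3 + 7\right) N B + B\right) = -3 + \left(10 N B + B\right) = -3 + \left(10 B N + B\right) = -3 + \left(B + 10 B N\right) = -3 + B + 10 B N$)
$l{\left(y,O \right)} = \sqrt{2} \sqrt{y}$ ($l{\left(y,O \right)} = \sqrt{2 y} = \sqrt{2} \sqrt{y}$)
$s{\left(-16,1 \right)} + l{\left(-16,-53 \right)} = \left(-3 + 1 + 10 \cdot 1 \left(-16\right)\right) + \sqrt{2} \sqrt{-16} = \left(-3 + 1 - 160\right) + \sqrt{2} \cdot 4 i = -162 + 4 i \sqrt{2}$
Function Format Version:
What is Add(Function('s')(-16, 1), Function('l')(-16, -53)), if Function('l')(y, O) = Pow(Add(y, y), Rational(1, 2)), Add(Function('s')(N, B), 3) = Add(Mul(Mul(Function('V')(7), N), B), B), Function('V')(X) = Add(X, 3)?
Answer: Add(-162, Mul(4, I, Pow(2, Rational(1, 2)))) ≈ Add(-162.00, Mul(5.6569, I))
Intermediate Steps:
Function('V')(X) = Add(3, X)
Function('s')(N, B) = Add(-3, B, Mul(10, B, N)) (Function('s')(N, B) = Add(-3, Add(Mul(Mul(Add(3, 7), N), B), B)) = Add(-3, Add(Mul(Mul(10, N), B), B)) = Add(-3, Add(Mul(10, B, N), B)) = Add(-3, Add(B, Mul(10, B, N))) = Add(-3, B, Mul(10, B, N)))
Function('l')(y, O) = Mul(Pow(2, Rational(1, 2)), Pow(y, Rational(1, 2))) (Function('l')(y, O) = Pow(Mul(2, y), Rational(1, 2)) = Mul(Pow(2, Rational(1, 2)), Pow(y, Rational(1, 2))))
Add(Function('s')(-16, 1), Function('l')(-16, -53)) = Add(Add(-3, 1, Mul(10, 1, -16)), Mul(Pow(2, Rational(1, 2)), Pow(-16, Rational(1, 2)))) = Add(Add(-3, 1, -160), Mul(Pow(2, Rational(1, 2)), Mul(4, I))) = Add(-162, Mul(4, I, Pow(2, Rational(1, 2))))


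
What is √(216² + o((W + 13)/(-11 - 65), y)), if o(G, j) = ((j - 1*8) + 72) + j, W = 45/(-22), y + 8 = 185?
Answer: √47074 ≈ 216.97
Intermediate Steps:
y = 177 (y = -8 + 185 = 177)
W = -45/22 (W = 45*(-1/22) = -45/22 ≈ -2.0455)
o(G, j) = 64 + 2*j (o(G, j) = ((j - 8) + 72) + j = ((-8 + j) + 72) + j = (64 + j) + j = 64 + 2*j)
√(216² + o((W + 13)/(-11 - 65), y)) = √(216² + (64 + 2*177)) = √(46656 + (64 + 354)) = √(46656 + 418) = √47074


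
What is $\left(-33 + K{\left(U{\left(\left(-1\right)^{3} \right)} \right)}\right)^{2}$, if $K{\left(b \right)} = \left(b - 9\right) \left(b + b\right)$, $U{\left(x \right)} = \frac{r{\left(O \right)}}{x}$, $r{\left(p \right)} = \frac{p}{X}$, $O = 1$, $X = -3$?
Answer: $\frac{121801}{81} \approx 1503.7$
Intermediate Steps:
$r{\left(p \right)} = - \frac{p}{3}$ ($r{\left(p \right)} = \frac{p}{-3} = p \left(- \frac{1}{3}\right) = - \frac{p}{3}$)
$U{\left(x \right)} = - \frac{1}{3 x}$ ($U{\left(x \right)} = \frac{\left(- \frac{1}{3}\right) 1}{x} = - \frac{1}{3 x}$)
$K{\left(b \right)} = 2 b \left(-9 + b\right)$ ($K{\left(b \right)} = \left(-9 + b\right) 2 b = 2 b \left(-9 + b\right)$)
$\left(-33 + K{\left(U{\left(\left(-1\right)^{3} \right)} \right)}\right)^{2} = \left(-33 + 2 \left(- \frac{1}{3 \left(-1\right)^{3}}\right) \left(-9 - \frac{1}{3 \left(-1\right)^{3}}\right)\right)^{2} = \left(-33 + 2 \left(- \frac{1}{3 \left(-1\right)}\right) \left(-9 - \frac{1}{3 \left(-1\right)}\right)\right)^{2} = \left(-33 + 2 \left(\left(- \frac{1}{3}\right) \left(-1\right)\right) \left(-9 - - \frac{1}{3}\right)\right)^{2} = \left(-33 + 2 \cdot \frac{1}{3} \left(-9 + \frac{1}{3}\right)\right)^{2} = \left(-33 + 2 \cdot \frac{1}{3} \left(- \frac{26}{3}\right)\right)^{2} = \left(-33 - \frac{52}{9}\right)^{2} = \left(- \frac{349}{9}\right)^{2} = \frac{121801}{81}$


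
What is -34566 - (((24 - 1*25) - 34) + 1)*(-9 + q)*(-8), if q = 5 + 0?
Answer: -33478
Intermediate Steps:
q = 5
-34566 - (((24 - 1*25) - 34) + 1)*(-9 + q)*(-8) = -34566 - (((24 - 1*25) - 34) + 1)*(-9 + 5)*(-8) = -34566 - (((24 - 25) - 34) + 1)*(-4*(-8)) = -34566 - ((-1 - 34) + 1)*32 = -34566 - (-35 + 1)*32 = -34566 - (-34)*32 = -34566 - 1*(-1088) = -34566 + 1088 = -33478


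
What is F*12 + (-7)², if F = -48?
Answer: -527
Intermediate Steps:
F*12 + (-7)² = -48*12 + (-7)² = -576 + 49 = -527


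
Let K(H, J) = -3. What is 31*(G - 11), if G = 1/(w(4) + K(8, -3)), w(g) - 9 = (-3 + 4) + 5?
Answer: -4061/12 ≈ -338.42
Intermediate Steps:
w(g) = 15 (w(g) = 9 + ((-3 + 4) + 5) = 9 + (1 + 5) = 9 + 6 = 15)
G = 1/12 (G = 1/(15 - 3) = 1/12 ≈ 0.083333)
31*(G - 11) = 31*(1/12 - 11) = 31*(-131/12) = -4061/12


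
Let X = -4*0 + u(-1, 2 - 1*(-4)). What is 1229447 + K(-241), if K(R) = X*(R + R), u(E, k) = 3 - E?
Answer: 1227519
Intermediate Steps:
X = 4 (X = -4*0 + (3 - 1*(-1)) = 0 + (3 + 1) = 0 + 4 = 4)
K(R) = 8*R (K(R) = 4*(R + R) = 4*(2*R) = 8*R)
1229447 + K(-241) = 1229447 + 8*(-241) = 1229447 - 1928 = 1227519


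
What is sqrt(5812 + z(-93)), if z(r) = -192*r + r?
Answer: 5*sqrt(943) ≈ 153.54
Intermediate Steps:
z(r) = -191*r
sqrt(5812 + z(-93)) = sqrt(5812 - 191*(-93)) = sqrt(5812 + 17763) = sqrt(23575) = 5*sqrt(943)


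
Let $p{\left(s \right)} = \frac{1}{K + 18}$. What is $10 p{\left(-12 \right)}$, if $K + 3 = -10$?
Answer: $2$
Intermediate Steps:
$K = -13$ ($K = -3 - 10 = -13$)
$p{\left(s \right)} = \frac{1}{5}$ ($p{\left(s \right)} = \frac{1}{-13 + 18} = \frac{1}{5}$)
$10 p{\left(-12 \right)} = 10 \cdot \frac{1}{5} = 2$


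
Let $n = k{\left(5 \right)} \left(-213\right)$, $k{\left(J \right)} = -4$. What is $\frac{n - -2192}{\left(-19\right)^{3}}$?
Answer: $- \frac{3044}{6859} \approx -0.4438$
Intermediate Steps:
$n = 852$ ($n = \left(-4\right) \left(-213\right) = 852$)
$\frac{n - -2192}{\left(-19\right)^{3}} = \frac{852 - -2192}{\left(-19\right)^{3}} = \frac{852 + 2192}{-6859} = 3044 \left(- \frac{1}{6859}\right) = - \frac{3044}{6859}$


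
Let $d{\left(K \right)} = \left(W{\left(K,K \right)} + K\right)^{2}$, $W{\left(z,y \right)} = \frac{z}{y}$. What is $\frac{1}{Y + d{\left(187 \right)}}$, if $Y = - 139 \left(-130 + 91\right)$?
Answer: $\frac{1}{40765} \approx 2.4531 \cdot 10^{-5}$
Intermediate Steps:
$d{\left(K \right)} = \left(1 + K\right)^{2}$ ($d{\left(K \right)} = \left(\frac{K}{K} + K\right)^{2} = \left(1 + K\right)^{2}$)
$Y = 5421$ ($Y = \left(-139\right) \left(-39\right) = 5421$)
$\frac{1}{Y + d{\left(187 \right)}} = \frac{1}{5421 + \left(1 + 187\right)^{2}} = \frac{1}{5421 + 188^{2}} = \frac{1}{5421 + 35344} = \frac{1}{40765}$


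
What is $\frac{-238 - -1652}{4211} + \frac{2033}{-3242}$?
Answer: $- \frac{3976775}{13652062} \approx -0.2913$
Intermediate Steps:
$\frac{-238 - -1652}{4211} + \frac{2033}{-3242} = \left(-238 + 1652\right) \frac{1}{4211} + 2033 \left(- \frac{1}{3242}\right) = 1414 \cdot \frac{1}{4211} - \frac{2033}{3242} = \frac{1414}{4211} - \frac{2033}{3242} = - \frac{3976775}{13652062}$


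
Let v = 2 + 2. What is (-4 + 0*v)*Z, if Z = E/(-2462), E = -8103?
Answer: -16206/1231 ≈ -13.165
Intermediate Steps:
v = 4
Z = 8103/2462 (Z = -8103/(-2462) = -8103*(-1/2462) = 8103/2462 ≈ 3.2912)
(-4 + 0*v)*Z = (-4 + 0*4)*(8103/2462) = (-4 + 0)*(8103/2462) = -4*8103/2462 = -16206/1231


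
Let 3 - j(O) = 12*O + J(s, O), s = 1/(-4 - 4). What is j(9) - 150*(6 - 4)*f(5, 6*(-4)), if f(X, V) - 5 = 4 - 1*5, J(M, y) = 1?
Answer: -1306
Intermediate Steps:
s = -⅛ (s = 1/(-8) = -⅛ ≈ -0.12500)
f(X, V) = 4 (f(X, V) = 5 + (4 - 1*5) = 5 + (4 - 5) = 5 - 1 = 4)
j(O) = 2 - 12*O (j(O) = 3 - (12*O + 1) = 3 - (1 + 12*O) = 3 + (-1 - 12*O) = 2 - 12*O)
j(9) - 150*(6 - 4)*f(5, 6*(-4)) = (2 - 12*9) - 150*(6 - 4)*4 = (2 - 108) - 300*4 = -106 - 150*8 = -106 - 1200 = -1306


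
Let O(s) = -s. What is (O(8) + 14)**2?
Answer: 36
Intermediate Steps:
(O(8) + 14)**2 = (-1*8 + 14)**2 = (-8 + 14)**2 = 6**2 = 36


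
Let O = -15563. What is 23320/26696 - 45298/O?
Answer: 196525571/51933731 ≈ 3.7842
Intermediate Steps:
23320/26696 - 45298/O = 23320/26696 - 45298/(-15563) = 23320*(1/26696) - 45298*(-1/15563) = 2915/3337 + 45298/15563 = 196525571/51933731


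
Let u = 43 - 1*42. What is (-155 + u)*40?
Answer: -6160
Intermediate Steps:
u = 1 (u = 43 - 42 = 1)
(-155 + u)*40 = (-155 + 1)*40 = -154*40 = -6160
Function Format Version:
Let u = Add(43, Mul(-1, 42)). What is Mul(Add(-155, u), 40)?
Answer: -6160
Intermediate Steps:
u = 1 (u = Add(43, -42) = 1)
Mul(Add(-155, u), 40) = Mul(Add(-155, 1), 40) = Mul(-154, 40) = -6160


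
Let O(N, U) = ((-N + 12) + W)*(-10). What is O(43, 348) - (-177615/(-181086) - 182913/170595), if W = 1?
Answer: 1030059178177/3432485130 ≈ 300.09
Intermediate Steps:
O(N, U) = -130 + 10*N (O(N, U) = ((-N + 12) + 1)*(-10) = ((12 - N) + 1)*(-10) = (13 - N)*(-10) = -130 + 10*N)
O(43, 348) - (-177615/(-181086) - 182913/170595) = (-130 + 10*43) - (-177615/(-181086) - 182913/170595) = (-130 + 430) - (-177615*(-1/181086) - 182913*1/170595) = 300 - (59205/60362 - 60971/56865) = 300 - 1*(-313639177/3432485130) = 300 + 313639177/3432485130 = 1030059178177/3432485130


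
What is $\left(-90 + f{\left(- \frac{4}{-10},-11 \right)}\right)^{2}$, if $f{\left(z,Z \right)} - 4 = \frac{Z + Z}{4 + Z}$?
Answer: $\frac{336400}{49} \approx 6865.3$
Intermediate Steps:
$f{\left(z,Z \right)} = 4 + \frac{2 Z}{4 + Z}$ ($f{\left(z,Z \right)} = 4 + \frac{Z + Z}{4 + Z} = 4 + \frac{2 Z}{4 + Z}$)
$\left(-90 + f{\left(- \frac{4}{-10},-11 \right)}\right)^{2} = \left(-90 + \frac{2 \left(8 + 3 \left(-11\right)\right)}{4 - 11}\right)^{2} = \left(-90 + \frac{2 \left(8 - 33\right)}{-7}\right)^{2} = \left(-90 + 2 \left(- \frac{1}{7}\right) \left(-25\right)\right)^{2} = \left(-90 + \frac{50}{7}\right)^{2} = \left(- \frac{580}{7}\right)^{2} = \frac{336400}{49}$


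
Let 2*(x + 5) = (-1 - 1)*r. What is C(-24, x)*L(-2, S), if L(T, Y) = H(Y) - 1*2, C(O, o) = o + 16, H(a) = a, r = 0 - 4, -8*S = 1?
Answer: -255/8 ≈ -31.875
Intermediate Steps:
S = -⅛ (S = -⅛*1 = -⅛ ≈ -0.12500)
r = -4
x = -1 (x = -5 + ((-1 - 1)*(-4))/2 = -5 + (-2*(-4))/2 = -5 + (½)*8 = -5 + 4 = -1)
C(O, o) = 16 + o
L(T, Y) = -2 + Y (L(T, Y) = Y - 1*2 = Y - 2 = -2 + Y)
C(-24, x)*L(-2, S) = (16 - 1)*(-2 - ⅛) = 15*(-17/8) = -255/8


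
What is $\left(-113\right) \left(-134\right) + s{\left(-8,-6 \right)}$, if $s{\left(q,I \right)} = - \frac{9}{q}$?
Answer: $\frac{121145}{8} \approx 15143.0$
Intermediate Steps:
$\left(-113\right) \left(-134\right) + s{\left(-8,-6 \right)} = \left(-113\right) \left(-134\right) - \frac{9}{-8} = 15142 - - \frac{9}{8} = 15142 + \frac{9}{8} = \frac{121145}{8}$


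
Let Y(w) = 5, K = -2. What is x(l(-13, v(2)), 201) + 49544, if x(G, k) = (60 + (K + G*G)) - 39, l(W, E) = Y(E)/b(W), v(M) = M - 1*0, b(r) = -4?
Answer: 793033/16 ≈ 49565.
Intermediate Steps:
v(M) = M (v(M) = M + 0 = M)
l(W, E) = -5/4 (l(W, E) = 5/(-4) = 5*(-¼) = -5/4)
x(G, k) = 19 + G² (x(G, k) = (60 + (-2 + G*G)) - 39 = (60 + (-2 + G²)) - 39 = (58 + G²) - 39 = 19 + G²)
x(l(-13, v(2)), 201) + 49544 = (19 + (-5/4)²) + 49544 = (19 + 25/16) + 49544 = 329/16 + 49544 = 793033/16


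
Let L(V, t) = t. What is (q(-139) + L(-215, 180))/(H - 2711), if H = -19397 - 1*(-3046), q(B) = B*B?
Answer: -19501/19062 ≈ -1.0230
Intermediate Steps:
q(B) = B**2
H = -16351 (H = -19397 + 3046 = -16351)
(q(-139) + L(-215, 180))/(H - 2711) = ((-139)**2 + 180)/(-16351 - 2711) = (19321 + 180)/(-19062) = 19501*(-1/19062) = -19501/19062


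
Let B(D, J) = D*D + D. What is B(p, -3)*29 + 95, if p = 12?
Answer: 4619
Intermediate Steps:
B(D, J) = D + D² (B(D, J) = D² + D = D + D²)
B(p, -3)*29 + 95 = (12*(1 + 12))*29 + 95 = (12*13)*29 + 95 = 156*29 + 95 = 4524 + 95 = 4619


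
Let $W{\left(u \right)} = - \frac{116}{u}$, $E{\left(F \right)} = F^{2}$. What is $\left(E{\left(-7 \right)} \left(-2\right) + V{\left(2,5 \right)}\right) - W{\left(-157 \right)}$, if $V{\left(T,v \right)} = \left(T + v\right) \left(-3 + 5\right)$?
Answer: $- \frac{13304}{157} \approx -84.739$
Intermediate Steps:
$V{\left(T,v \right)} = 2 T + 2 v$ ($V{\left(T,v \right)} = \left(T + v\right) 2 = 2 T + 2 v$)
$\left(E{\left(-7 \right)} \left(-2\right) + V{\left(2,5 \right)}\right) - W{\left(-157 \right)} = \left(\left(-7\right)^{2} \left(-2\right) + \left(2 \cdot 2 + 2 \cdot 5\right)\right) - - \frac{116}{-157} = \left(49 \left(-2\right) + \left(4 + 10\right)\right) - \left(-116\right) \left(- \frac{1}{157}\right) = \left(-98 + 14\right) - \frac{116}{157} = -84 - \frac{116}{157} = - \frac{13304}{157}$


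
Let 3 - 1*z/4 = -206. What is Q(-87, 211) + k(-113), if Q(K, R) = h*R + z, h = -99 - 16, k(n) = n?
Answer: -23542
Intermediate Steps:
h = -115
z = 836 (z = 12 - 4*(-206) = 12 + 824 = 836)
Q(K, R) = 836 - 115*R (Q(K, R) = -115*R + 836 = 836 - 115*R)
Q(-87, 211) + k(-113) = (836 - 115*211) - 113 = (836 - 24265) - 113 = -23429 - 113 = -23542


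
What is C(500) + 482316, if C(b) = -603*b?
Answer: 180816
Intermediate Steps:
C(500) + 482316 = -603*500 + 482316 = -301500 + 482316 = 180816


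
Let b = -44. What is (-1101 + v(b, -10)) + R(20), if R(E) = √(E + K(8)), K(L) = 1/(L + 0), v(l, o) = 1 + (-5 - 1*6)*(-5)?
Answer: -1045 + √322/4 ≈ -1040.5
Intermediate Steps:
v(l, o) = 56 (v(l, o) = 1 + (-5 - 6)*(-5) = 1 - 11*(-5) = 1 + 55 = 56)
K(L) = 1/L
R(E) = √(⅛ + E) (R(E) = √(E + 1/8) = √(E + ⅛) = √(⅛ + E))
(-1101 + v(b, -10)) + R(20) = (-1101 + 56) + √(2 + 16*20)/4 = -1045 + √(2 + 320)/4 = -1045 + √322/4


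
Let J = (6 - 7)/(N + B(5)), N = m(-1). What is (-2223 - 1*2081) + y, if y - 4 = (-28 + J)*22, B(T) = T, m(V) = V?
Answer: -9843/2 ≈ -4921.5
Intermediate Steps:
N = -1
J = -¼ (J = (6 - 7)/(-1 + 5) = -1/4 = -1*¼ = -¼ ≈ -0.25000)
y = -1235/2 (y = 4 + (-28 - ¼)*22 = 4 - 113/4*22 = 4 - 1243/2 = -1235/2 ≈ -617.50)
(-2223 - 1*2081) + y = (-2223 - 1*2081) - 1235/2 = (-2223 - 2081) - 1235/2 = -4304 - 1235/2 = -9843/2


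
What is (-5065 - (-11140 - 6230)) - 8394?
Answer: 3911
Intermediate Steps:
(-5065 - (-11140 - 6230)) - 8394 = (-5065 - 1*(-17370)) - 8394 = (-5065 + 17370) - 8394 = 12305 - 8394 = 3911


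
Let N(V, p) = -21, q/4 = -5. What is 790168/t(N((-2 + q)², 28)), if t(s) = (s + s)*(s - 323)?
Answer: 2297/42 ≈ 54.690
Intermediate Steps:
q = -20 (q = 4*(-5) = -20)
t(s) = 2*s*(-323 + s) (t(s) = (2*s)*(-323 + s) = 2*s*(-323 + s))
790168/t(N((-2 + q)², 28)) = 790168/((2*(-21)*(-323 - 21))) = 790168/((2*(-21)*(-344))) = 790168/14448 = 790168*(1/14448) = 2297/42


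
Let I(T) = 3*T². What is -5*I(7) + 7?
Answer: -728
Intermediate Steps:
-5*I(7) + 7 = -15*7² + 7 = -15*49 + 7 = -5*147 + 7 = -735 + 7 = -728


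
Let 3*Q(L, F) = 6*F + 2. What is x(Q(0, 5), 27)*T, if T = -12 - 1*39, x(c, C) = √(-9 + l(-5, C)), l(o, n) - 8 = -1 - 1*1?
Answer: -51*I*√3 ≈ -88.335*I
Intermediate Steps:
l(o, n) = 6 (l(o, n) = 8 + (-1 - 1*1) = 8 + (-1 - 1) = 8 - 2 = 6)
Q(L, F) = ⅔ + 2*F (Q(L, F) = (6*F + 2)/3 = (2 + 6*F)/3 = ⅔ + 2*F)
x(c, C) = I*√3 (x(c, C) = √(-9 + 6) = √(-3) = I*√3)
T = -51 (T = -12 - 39 = -51)
x(Q(0, 5), 27)*T = (I*√3)*(-51) = -51*I*√3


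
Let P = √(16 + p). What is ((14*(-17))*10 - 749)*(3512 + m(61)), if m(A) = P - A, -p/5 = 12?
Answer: -10798179 - 6258*I*√11 ≈ -1.0798e+7 - 20755.0*I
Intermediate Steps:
p = -60 (p = -5*12 = -60)
P = 2*I*√11 (P = √(16 - 60) = √(-44) = 2*I*√11 ≈ 6.6332*I)
m(A) = -A + 2*I*√11 (m(A) = 2*I*√11 - A = -A + 2*I*√11)
((14*(-17))*10 - 749)*(3512 + m(61)) = ((14*(-17))*10 - 749)*(3512 + (-1*61 + 2*I*√11)) = (-238*10 - 749)*(3512 + (-61 + 2*I*√11)) = (-2380 - 749)*(3451 + 2*I*√11) = -3129*(3451 + 2*I*√11) = -10798179 - 6258*I*√11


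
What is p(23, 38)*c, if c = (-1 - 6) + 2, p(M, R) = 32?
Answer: -160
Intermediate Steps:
c = -5 (c = -7 + 2 = -5)
p(23, 38)*c = 32*(-5) = -160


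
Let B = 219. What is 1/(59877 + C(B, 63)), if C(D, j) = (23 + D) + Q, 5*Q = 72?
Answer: 5/300667 ≈ 1.6630e-5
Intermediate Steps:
Q = 72/5 (Q = (⅕)*72 = 72/5 ≈ 14.400)
C(D, j) = 187/5 + D (C(D, j) = (23 + D) + 72/5 = 187/5 + D)
1/(59877 + C(B, 63)) = 1/(59877 + (187/5 + 219)) = 1/(59877 + 1282/5) = 1/(300667/5) = 5/300667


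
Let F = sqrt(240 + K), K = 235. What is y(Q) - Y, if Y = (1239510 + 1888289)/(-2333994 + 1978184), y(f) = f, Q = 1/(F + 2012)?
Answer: 12661010940251/1440201106890 - 5*sqrt(19)/4047669 ≈ 8.7911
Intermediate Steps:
F = 5*sqrt(19) (F = sqrt(240 + 235) = sqrt(475) = 5*sqrt(19) ≈ 21.794)
Q = 1/(2012 + 5*sqrt(19)) (Q = 1/(5*sqrt(19) + 2012) = 1/(2012 + 5*sqrt(19)) ≈ 0.00049169)
Y = -3127799/355810 (Y = 3127799/(-355810) = 3127799*(-1/355810) = -3127799/355810 ≈ -8.7906)
y(Q) - Y = (2012/4047669 - 5*sqrt(19)/4047669) - 1*(-3127799/355810) = (2012/4047669 - 5*sqrt(19)/4047669) + 3127799/355810 = 12661010940251/1440201106890 - 5*sqrt(19)/4047669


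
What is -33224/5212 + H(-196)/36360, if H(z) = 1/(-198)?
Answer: -59797220983/9380661840 ≈ -6.3745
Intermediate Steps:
H(z) = -1/198
-33224/5212 + H(-196)/36360 = -33224/5212 - 1/198/36360 = -33224*1/5212 - 1/198*1/36360 = -8306/1303 - 1/7199280 = -59797220983/9380661840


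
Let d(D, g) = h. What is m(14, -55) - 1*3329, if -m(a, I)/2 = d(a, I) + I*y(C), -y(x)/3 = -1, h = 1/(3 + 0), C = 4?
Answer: -8999/3 ≈ -2999.7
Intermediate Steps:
h = ⅓ (h = 1/3 = ⅓ ≈ 0.33333)
d(D, g) = ⅓
y(x) = 3 (y(x) = -3*(-1) = 3)
m(a, I) = -⅔ - 6*I (m(a, I) = -2*(⅓ + I*3) = -2*(⅓ + 3*I) = -⅔ - 6*I)
m(14, -55) - 1*3329 = (-⅔ - 6*(-55)) - 1*3329 = (-⅔ + 330) - 3329 = 988/3 - 3329 = -8999/3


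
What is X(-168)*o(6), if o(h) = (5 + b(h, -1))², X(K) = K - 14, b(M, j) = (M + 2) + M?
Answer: -65702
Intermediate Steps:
b(M, j) = 2 + 2*M (b(M, j) = (2 + M) + M = 2 + 2*M)
X(K) = -14 + K
o(h) = (7 + 2*h)² (o(h) = (5 + (2 + 2*h))² = (7 + 2*h)²)
X(-168)*o(6) = (-14 - 168)*(7 + 2*6)² = -182*(7 + 12)² = -182*19² = -182*361 = -65702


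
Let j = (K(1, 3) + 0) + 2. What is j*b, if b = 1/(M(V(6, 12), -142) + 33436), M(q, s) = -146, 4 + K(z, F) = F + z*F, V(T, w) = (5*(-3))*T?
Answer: 2/16645 ≈ 0.00012016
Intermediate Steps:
V(T, w) = -15*T
K(z, F) = -4 + F + F*z (K(z, F) = -4 + (F + z*F) = -4 + (F + F*z) = -4 + F + F*z)
b = 1/33290 (b = 1/(-146 + 33436) = 1/33290 ≈ 3.0039e-5)
j = 4 (j = ((-4 + 3 + 3*1) + 0) + 2 = ((-4 + 3 + 3) + 0) + 2 = (2 + 0) + 2 = 2 + 2 = 4)
j*b = 4*(1/33290) = 2/16645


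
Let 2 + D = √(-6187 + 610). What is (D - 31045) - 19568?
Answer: -50615 + 13*I*√33 ≈ -50615.0 + 74.679*I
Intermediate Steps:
D = -2 + 13*I*√33 (D = -2 + √(-6187 + 610) = -2 + √(-5577) = -2 + 13*I*√33 ≈ -2.0 + 74.679*I)
(D - 31045) - 19568 = ((-2 + 13*I*√33) - 31045) - 19568 = (-31047 + 13*I*√33) - 19568 = -50615 + 13*I*√33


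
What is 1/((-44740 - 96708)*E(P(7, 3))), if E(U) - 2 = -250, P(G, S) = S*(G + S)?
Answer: 1/35079104 ≈ 2.8507e-8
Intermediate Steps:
E(U) = -248 (E(U) = 2 - 250 = -248)
1/((-44740 - 96708)*E(P(7, 3))) = 1/(-44740 - 96708*(-248)) = -1/248/(-141448) = -1/141448*(-1/248) = 1/35079104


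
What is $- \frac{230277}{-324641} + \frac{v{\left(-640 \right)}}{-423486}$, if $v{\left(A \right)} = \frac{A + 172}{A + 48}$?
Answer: $\frac{1603642965451}{2260797326872} \approx 0.70933$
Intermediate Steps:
$v{\left(A \right)} = \frac{172 + A}{48 + A}$
$- \frac{230277}{-324641} + \frac{v{\left(-640 \right)}}{-423486} = - \frac{230277}{-324641} + \frac{\frac{1}{48 - 640} \left(172 - 640\right)}{-423486} = \left(-230277\right) \left(- \frac{1}{324641}\right) + \frac{1}{-592} \left(-468\right) \left(- \frac{1}{423486}\right) = \frac{230277}{324641} + \left(- \frac{1}{592}\right) \left(-468\right) \left(- \frac{1}{423486}\right) = \frac{230277}{324641} + \frac{117}{148} \left(- \frac{1}{423486}\right) = \frac{230277}{324641} - \frac{13}{6963992} = \frac{1603642965451}{2260797326872}$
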